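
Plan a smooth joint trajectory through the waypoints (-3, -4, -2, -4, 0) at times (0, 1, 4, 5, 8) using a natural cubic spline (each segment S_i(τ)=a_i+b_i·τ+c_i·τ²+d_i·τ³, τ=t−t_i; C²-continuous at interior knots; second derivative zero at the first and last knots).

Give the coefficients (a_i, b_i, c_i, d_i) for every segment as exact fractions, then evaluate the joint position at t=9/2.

Δ: Δ0=-1, Δ1=2/3, Δ2=-2, Δ3=4/3
row 1: diag=8, rhs=10; c'=3/8, d'=5/4
row 2: denom=8−3·3/8=55/8; d'=(-16−3·5/4)/(55/8)=-158/55
row 3: denom=8−1·8/55=432/55; d'=(20−1·-158/55)/(432/55)=629/216
back: M3=629/216
back: M2=-158/55−8/55·629/216=-89/27
back: M1=5/4−3/8·-89/27=179/72
M: M0=0, M1=179/72, M2=-89/27, M3=629/216, M4=0
seg 0: a=-3, c=M0/2=0, d=(M1−M0)/(6·1)=179/432, b=Δ0−h0·(2M0+M1)/6=-611/432
seg 1: a=-4, c=M1/2=179/144, d=(M2−M1)/(6·3)=-1249/3888, b=Δ1−h1·(2M1+M2)/6=-37/216
seg 2: a=-2, c=M2/2=-89/54, d=(M3−M2)/(6·1)=149/144, b=Δ2−h2·(2M2+M3)/6=-599/432
seg 3: a=-4, c=M3/2=629/432, d=(M4−M3)/(6·3)=-629/3888, b=Δ3−h3·(2M3+M4)/6=-341/216
t_q=9/2 → seg 2, τ=1/2; S=-2+-599/432·τ+-89/54·τ²+149/144·τ³=-10285/3456

  seg 0: a=-3 b=-611/432 c=0 d=179/432
  seg 1: a=-4 b=-37/216 c=179/144 d=-1249/3888
  seg 2: a=-2 b=-599/432 c=-89/54 d=149/144
  seg 3: a=-4 b=-341/216 c=629/432 d=-629/3888
S(9/2) = -10285/3456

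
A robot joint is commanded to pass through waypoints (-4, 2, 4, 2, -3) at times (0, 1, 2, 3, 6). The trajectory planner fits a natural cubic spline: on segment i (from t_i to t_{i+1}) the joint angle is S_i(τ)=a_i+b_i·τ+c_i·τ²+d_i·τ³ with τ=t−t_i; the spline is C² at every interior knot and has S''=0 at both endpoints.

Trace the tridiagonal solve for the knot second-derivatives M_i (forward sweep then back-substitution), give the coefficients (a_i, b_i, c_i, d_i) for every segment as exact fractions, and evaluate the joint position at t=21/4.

  seg 0: a=-4 b=2363/348 c=0 d=-275/348
  seg 1: a=2 b=769/174 c=-275/116 d=-17/348
  seg 2: a=4 b=-163/348 c=-73/29 d=343/348
  seg 3: a=2 b=-443/174 c=51/116 d=-17/348
S(21/4) = -15287/7424

Δ: Δ0=6, Δ1=2, Δ2=-2, Δ3=-5/3
row 1: diag=4, rhs=-24; c'=1/4, d'=-6
row 2: denom=4−1·1/4=15/4; d'=(-24−1·-6)/(15/4)=-24/5
row 3: denom=8−1·4/15=116/15; d'=(2−1·-24/5)/(116/15)=51/58
back: M3=51/58
back: M2=-24/5−4/15·51/58=-146/29
back: M1=-6−1/4·-146/29=-275/58
M: M0=0, M1=-275/58, M2=-146/29, M3=51/58, M4=0
seg 0: a=-4, c=M0/2=0, d=(M1−M0)/(6·1)=-275/348, b=Δ0−h0·(2M0+M1)/6=2363/348
seg 1: a=2, c=M1/2=-275/116, d=(M2−M1)/(6·1)=-17/348, b=Δ1−h1·(2M1+M2)/6=769/174
seg 2: a=4, c=M2/2=-73/29, d=(M3−M2)/(6·1)=343/348, b=Δ2−h2·(2M2+M3)/6=-163/348
seg 3: a=2, c=M3/2=51/116, d=(M4−M3)/(6·3)=-17/348, b=Δ3−h3·(2M3+M4)/6=-443/174
t_q=21/4 → seg 3, τ=9/4; S=2+-443/174·τ+51/116·τ²+-17/348·τ³=-15287/7424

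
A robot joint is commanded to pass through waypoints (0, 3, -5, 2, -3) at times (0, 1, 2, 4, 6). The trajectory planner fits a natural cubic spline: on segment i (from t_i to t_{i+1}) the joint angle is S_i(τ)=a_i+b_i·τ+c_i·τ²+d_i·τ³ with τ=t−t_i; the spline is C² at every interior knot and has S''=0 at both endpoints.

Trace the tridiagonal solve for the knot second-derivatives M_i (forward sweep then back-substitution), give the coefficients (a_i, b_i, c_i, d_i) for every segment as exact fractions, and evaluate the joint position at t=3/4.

  seg 0: a=0 b=13/2 c=0 d=-7/2
  seg 1: a=3 b=-4 c=-21/2 d=13/2
  seg 2: a=-5 b=-11/2 c=9 d=-9/4
  seg 3: a=2 b=7/2 c=-9/2 d=3/4
S(3/4) = 435/128

Δ: Δ0=3, Δ1=-8, Δ2=7/2, Δ3=-5/2
row 1: diag=4, rhs=-66; c'=1/4, d'=-33/2
row 2: denom=6−1·1/4=23/4; d'=(69−1·-33/2)/(23/4)=342/23
row 3: denom=8−2·8/23=168/23; d'=(-36−2·342/23)/(168/23)=-9
back: M3=-9
back: M2=342/23−8/23·-9=18
back: M1=-33/2−1/4·18=-21
M: M0=0, M1=-21, M2=18, M3=-9, M4=0
seg 0: a=0, c=M0/2=0, d=(M1−M0)/(6·1)=-7/2, b=Δ0−h0·(2M0+M1)/6=13/2
seg 1: a=3, c=M1/2=-21/2, d=(M2−M1)/(6·1)=13/2, b=Δ1−h1·(2M1+M2)/6=-4
seg 2: a=-5, c=M2/2=9, d=(M3−M2)/(6·2)=-9/4, b=Δ2−h2·(2M2+M3)/6=-11/2
seg 3: a=2, c=M3/2=-9/2, d=(M4−M3)/(6·2)=3/4, b=Δ3−h3·(2M3+M4)/6=7/2
t_q=3/4 → seg 0, τ=3/4; S=0+13/2·τ+0·τ²+-7/2·τ³=435/128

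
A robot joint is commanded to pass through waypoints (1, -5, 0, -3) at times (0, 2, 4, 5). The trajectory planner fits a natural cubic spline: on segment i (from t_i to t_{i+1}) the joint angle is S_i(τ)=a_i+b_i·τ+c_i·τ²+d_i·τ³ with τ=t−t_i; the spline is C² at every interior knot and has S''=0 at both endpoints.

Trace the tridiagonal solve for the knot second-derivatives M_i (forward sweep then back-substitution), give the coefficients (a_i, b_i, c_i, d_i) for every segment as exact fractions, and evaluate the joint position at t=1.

  seg 0: a=1 b=-5 c=0 d=1/2
  seg 1: a=-5 b=1 c=3 d=-9/8
  seg 2: a=0 b=-1/2 c=-15/4 d=5/4
S(1) = -7/2

Δ: Δ0=-3, Δ1=5/2, Δ2=-3
row 1: diag=8, rhs=33; c'=1/4, d'=33/8
row 2: denom=6−2·1/4=11/2; d'=(-33−2·33/8)/(11/2)=-15/2
back: M2=-15/2
back: M1=33/8−1/4·-15/2=6
M: M0=0, M1=6, M2=-15/2, M3=0
seg 0: a=1, c=M0/2=0, d=(M1−M0)/(6·2)=1/2, b=Δ0−h0·(2M0+M1)/6=-5
seg 1: a=-5, c=M1/2=3, d=(M2−M1)/(6·2)=-9/8, b=Δ1−h1·(2M1+M2)/6=1
seg 2: a=0, c=M2/2=-15/4, d=(M3−M2)/(6·1)=5/4, b=Δ2−h2·(2M2+M3)/6=-1/2
t_q=1 → seg 0, τ=1; S=1+-5·τ+0·τ²+1/2·τ³=-7/2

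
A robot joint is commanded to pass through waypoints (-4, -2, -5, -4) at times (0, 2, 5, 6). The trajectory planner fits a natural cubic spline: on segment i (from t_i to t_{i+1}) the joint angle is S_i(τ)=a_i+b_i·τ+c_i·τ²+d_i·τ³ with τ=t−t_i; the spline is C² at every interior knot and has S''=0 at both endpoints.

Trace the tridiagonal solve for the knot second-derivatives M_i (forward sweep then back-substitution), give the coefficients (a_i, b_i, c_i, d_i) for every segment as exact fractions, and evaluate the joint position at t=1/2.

  seg 0: a=-4 b=115/71 c=0 d=-11/71
  seg 1: a=-2 b=-17/71 c=-66/71 d=16/71
  seg 2: a=-5 b=19/71 c=78/71 d=-26/71
S(1/2) = -1823/568

Δ: Δ0=1, Δ1=-1, Δ2=1
row 1: diag=10, rhs=-12; c'=3/10, d'=-6/5
row 2: denom=8−3·3/10=71/10; d'=(12−3·-6/5)/(71/10)=156/71
back: M2=156/71
back: M1=-6/5−3/10·156/71=-132/71
M: M0=0, M1=-132/71, M2=156/71, M3=0
seg 0: a=-4, c=M0/2=0, d=(M1−M0)/(6·2)=-11/71, b=Δ0−h0·(2M0+M1)/6=115/71
seg 1: a=-2, c=M1/2=-66/71, d=(M2−M1)/(6·3)=16/71, b=Δ1−h1·(2M1+M2)/6=-17/71
seg 2: a=-5, c=M2/2=78/71, d=(M3−M2)/(6·1)=-26/71, b=Δ2−h2·(2M2+M3)/6=19/71
t_q=1/2 → seg 0, τ=1/2; S=-4+115/71·τ+0·τ²+-11/71·τ³=-1823/568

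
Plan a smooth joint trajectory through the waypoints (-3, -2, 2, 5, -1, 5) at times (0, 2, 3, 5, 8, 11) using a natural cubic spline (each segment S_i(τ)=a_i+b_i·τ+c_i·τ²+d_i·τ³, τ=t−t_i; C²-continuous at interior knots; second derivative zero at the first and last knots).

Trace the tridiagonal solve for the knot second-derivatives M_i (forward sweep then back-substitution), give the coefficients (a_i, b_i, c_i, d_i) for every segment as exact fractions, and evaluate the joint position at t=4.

Δ: Δ0=1/2, Δ1=4, Δ2=3/2, Δ3=-2, Δ4=2
row 1: diag=6, rhs=21; c'=1/6, d'=7/2
row 2: denom=6−1·1/6=35/6; d'=(-15−1·7/2)/(35/6)=-111/35
row 3: denom=10−2·12/35=326/35; d'=(-21−2·-111/35)/(326/35)=-513/326
row 4: denom=12−3·105/326=3597/326; d'=(24−3·-513/326)/(3597/326)=3121/1199
back: M4=3121/1199
back: M3=-513/326−105/326·3121/1199=-2892/1199
back: M2=-111/35−12/35·-2892/1199=-2811/1199
back: M1=7/2−1/6·-2811/1199=4665/1199
M: M0=0, M1=4665/1199, M2=-2811/1199, M3=-2892/1199, M4=3121/1199, M5=0
seg 0: a=-3, c=M0/2=0, d=(M1−M0)/(6·2)=1555/4796, b=Δ0−h0·(2M0+M1)/6=-1911/2398
seg 1: a=-2, c=M1/2=4665/2398, d=(M2−M1)/(6·1)=-1246/1199, b=Δ1−h1·(2M1+M2)/6=7419/2398
seg 2: a=2, c=M2/2=-2811/2398, d=(M3−M2)/(6·2)=-27/4796, b=Δ2−h2·(2M2+M3)/6=843/218
seg 3: a=5, c=M3/2=-1446/1199, d=(M4−M3)/(6·3)=6013/21582, b=Δ3−h3·(2M3+M4)/6=-2133/2398
seg 4: a=-1, c=M4/2=3121/2398, d=(M5−M4)/(6·3)=-3121/21582, b=Δ4−h4·(2M4+M5)/6=-723/1199
t_q=4 → seg 2, τ=1; S=2+843/218·τ+-2811/2398·τ²+-27/4796·τ³=22489/4796

  seg 0: a=-3 b=-1911/2398 c=0 d=1555/4796
  seg 1: a=-2 b=7419/2398 c=4665/2398 d=-1246/1199
  seg 2: a=2 b=843/218 c=-2811/2398 d=-27/4796
  seg 3: a=5 b=-2133/2398 c=-1446/1199 d=6013/21582
  seg 4: a=-1 b=-723/1199 c=3121/2398 d=-3121/21582
S(4) = 22489/4796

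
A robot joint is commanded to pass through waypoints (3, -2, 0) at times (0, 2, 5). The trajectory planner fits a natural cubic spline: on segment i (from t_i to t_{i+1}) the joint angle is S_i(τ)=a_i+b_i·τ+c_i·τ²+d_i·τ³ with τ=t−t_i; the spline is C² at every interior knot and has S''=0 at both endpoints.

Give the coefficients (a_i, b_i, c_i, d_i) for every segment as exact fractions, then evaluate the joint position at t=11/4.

Δ: Δ0=-5/2, Δ1=2/3
row 1: diag=10, rhs=19; c'=3/10, d'=19/10
back: M1=19/10
M: M0=0, M1=19/10, M2=0
seg 0: a=3, c=M0/2=0, d=(M1−M0)/(6·2)=19/120, b=Δ0−h0·(2M0+M1)/6=-47/15
seg 1: a=-2, c=M1/2=19/20, d=(M2−M1)/(6·3)=-19/180, b=Δ1−h1·(2M1+M2)/6=-37/30
t_q=11/4 → seg 1, τ=3/4; S=-2+-37/30·τ+19/20·τ²+-19/180·τ³=-3117/1280

  seg 0: a=3 b=-47/15 c=0 d=19/120
  seg 1: a=-2 b=-37/30 c=19/20 d=-19/180
S(11/4) = -3117/1280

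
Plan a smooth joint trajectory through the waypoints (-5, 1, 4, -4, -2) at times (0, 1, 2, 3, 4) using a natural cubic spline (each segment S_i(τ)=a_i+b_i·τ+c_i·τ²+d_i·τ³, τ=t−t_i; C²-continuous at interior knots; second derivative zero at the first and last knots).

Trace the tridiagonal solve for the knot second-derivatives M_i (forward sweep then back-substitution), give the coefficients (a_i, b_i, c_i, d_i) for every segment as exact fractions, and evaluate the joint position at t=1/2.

Δ: Δ0=6, Δ1=3, Δ2=-8, Δ3=2
row 1: diag=4, rhs=-18; c'=1/4, d'=-9/2
row 2: denom=4−1·1/4=15/4; d'=(-66−1·-9/2)/(15/4)=-82/5
row 3: denom=4−1·4/15=56/15; d'=(60−1·-82/5)/(56/15)=573/28
back: M3=573/28
back: M2=-82/5−4/15·573/28=-153/7
back: M1=-9/2−1/4·-153/7=27/28
M: M0=0, M1=27/28, M2=-153/7, M3=573/28, M4=0
seg 0: a=-5, c=M0/2=0, d=(M1−M0)/(6·1)=9/56, b=Δ0−h0·(2M0+M1)/6=327/56
seg 1: a=1, c=M1/2=27/56, d=(M2−M1)/(6·1)=-213/56, b=Δ1−h1·(2M1+M2)/6=177/28
seg 2: a=4, c=M2/2=-153/14, d=(M3−M2)/(6·1)=395/56, b=Δ2−h2·(2M2+M3)/6=-33/8
seg 3: a=-4, c=M3/2=573/56, d=(M4−M3)/(6·1)=-191/56, b=Δ3−h3·(2M3+M4)/6=-135/28
t_q=1/2 → seg 0, τ=1/2; S=-5+327/56·τ+0·τ²+9/56·τ³=-923/448

  seg 0: a=-5 b=327/56 c=0 d=9/56
  seg 1: a=1 b=177/28 c=27/56 d=-213/56
  seg 2: a=4 b=-33/8 c=-153/14 d=395/56
  seg 3: a=-4 b=-135/28 c=573/56 d=-191/56
S(1/2) = -923/448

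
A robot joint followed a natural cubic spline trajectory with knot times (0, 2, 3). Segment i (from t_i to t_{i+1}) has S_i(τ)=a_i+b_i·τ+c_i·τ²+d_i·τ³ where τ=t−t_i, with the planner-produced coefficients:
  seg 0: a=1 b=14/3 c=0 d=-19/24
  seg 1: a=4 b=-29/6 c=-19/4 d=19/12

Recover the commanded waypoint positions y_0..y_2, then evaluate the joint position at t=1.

y_0 = S_0(0) = a_0 = 1
y_1 = S_1(0) = a_1 = 4
y_2 = S_1(1) = -4
t_q=1 is in segment 0 (τ=1); S_0(τ)=39/8

y_0=1 y_1=4 y_2=-4
S(1) = 39/8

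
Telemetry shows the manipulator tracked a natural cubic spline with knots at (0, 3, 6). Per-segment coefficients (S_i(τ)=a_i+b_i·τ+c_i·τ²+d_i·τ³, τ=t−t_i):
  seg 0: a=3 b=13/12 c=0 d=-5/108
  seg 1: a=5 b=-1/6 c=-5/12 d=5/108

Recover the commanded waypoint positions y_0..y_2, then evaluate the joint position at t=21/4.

y_0 = S_0(0) = a_0 = 3
y_1 = S_1(0) = a_1 = 5
y_2 = S_1(3) = 2
t_q=21/4 is in segment 1 (τ=9/4); S_1(τ)=779/256

y_0=3 y_1=5 y_2=2
S(21/4) = 779/256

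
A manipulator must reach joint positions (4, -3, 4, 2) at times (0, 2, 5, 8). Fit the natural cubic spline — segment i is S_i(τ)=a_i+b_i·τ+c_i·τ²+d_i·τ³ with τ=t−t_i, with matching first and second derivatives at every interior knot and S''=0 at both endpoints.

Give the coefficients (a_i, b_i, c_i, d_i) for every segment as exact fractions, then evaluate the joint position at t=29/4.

Δ: Δ0=-7/2, Δ1=7/3, Δ2=-2/3
row 1: diag=10, rhs=35; c'=3/10, d'=7/2
row 2: denom=12−3·3/10=111/10; d'=(-18−3·7/2)/(111/10)=-95/37
back: M2=-95/37
back: M1=7/2−3/10·-95/37=158/37
M: M0=0, M1=158/37, M2=-95/37, M3=0
seg 0: a=4, c=M0/2=0, d=(M1−M0)/(6·2)=79/222, b=Δ0−h0·(2M0+M1)/6=-1093/222
seg 1: a=-3, c=M1/2=79/37, d=(M2−M1)/(6·3)=-253/666, b=Δ1−h1·(2M1+M2)/6=-145/222
seg 2: a=4, c=M2/2=-95/74, d=(M3−M2)/(6·3)=95/666, b=Δ2−h2·(2M2+M3)/6=211/111
t_q=29/4 → seg 2, τ=9/4; S=4+211/111·τ+-95/74·τ²+95/666·τ³=16115/4736

  seg 0: a=4 b=-1093/222 c=0 d=79/222
  seg 1: a=-3 b=-145/222 c=79/37 d=-253/666
  seg 2: a=4 b=211/111 c=-95/74 d=95/666
S(29/4) = 16115/4736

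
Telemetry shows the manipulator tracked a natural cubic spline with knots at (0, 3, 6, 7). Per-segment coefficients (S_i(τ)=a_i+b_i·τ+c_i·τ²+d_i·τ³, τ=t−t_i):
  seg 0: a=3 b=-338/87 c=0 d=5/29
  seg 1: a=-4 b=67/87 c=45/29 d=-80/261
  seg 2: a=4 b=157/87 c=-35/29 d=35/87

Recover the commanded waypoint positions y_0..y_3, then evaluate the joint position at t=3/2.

y_0 = S_0(0) = a_0 = 3
y_1 = S_1(0) = a_1 = -4
y_2 = S_2(0) = a_2 = 4
y_3 = S_2(1) = 5
t_q=3/2 is in segment 0 (τ=3/2); S_0(τ)=-521/232

y_0=3 y_1=-4 y_2=4 y_3=5
S(3/2) = -521/232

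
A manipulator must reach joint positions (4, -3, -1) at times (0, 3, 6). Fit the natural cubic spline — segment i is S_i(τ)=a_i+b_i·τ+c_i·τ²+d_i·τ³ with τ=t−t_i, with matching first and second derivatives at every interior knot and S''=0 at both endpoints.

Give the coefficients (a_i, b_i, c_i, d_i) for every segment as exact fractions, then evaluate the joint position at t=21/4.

Δ: Δ0=-7/3, Δ1=2/3
row 1: diag=12, rhs=18; c'=1/4, d'=3/2
back: M1=3/2
M: M0=0, M1=3/2, M2=0
seg 0: a=4, c=M0/2=0, d=(M1−M0)/(6·3)=1/12, b=Δ0−h0·(2M0+M1)/6=-37/12
seg 1: a=-3, c=M1/2=3/4, d=(M2−M1)/(6·3)=-1/12, b=Δ1−h1·(2M1+M2)/6=-5/6
t_q=21/4 → seg 1, τ=9/4; S=-3+-5/6·τ+3/4·τ²+-1/12·τ³=-519/256

  seg 0: a=4 b=-37/12 c=0 d=1/12
  seg 1: a=-3 b=-5/6 c=3/4 d=-1/12
S(21/4) = -519/256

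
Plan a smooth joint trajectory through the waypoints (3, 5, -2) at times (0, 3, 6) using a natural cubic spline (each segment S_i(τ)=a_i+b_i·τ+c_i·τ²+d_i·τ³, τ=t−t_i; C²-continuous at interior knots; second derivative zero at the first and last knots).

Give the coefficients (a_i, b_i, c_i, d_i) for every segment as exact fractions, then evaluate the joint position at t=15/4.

  seg 0: a=3 b=17/12 c=0 d=-1/12
  seg 1: a=5 b=-5/6 c=-3/4 d=1/12
S(15/4) = 1021/256

Δ: Δ0=2/3, Δ1=-7/3
row 1: diag=12, rhs=-18; c'=1/4, d'=-3/2
back: M1=-3/2
M: M0=0, M1=-3/2, M2=0
seg 0: a=3, c=M0/2=0, d=(M1−M0)/(6·3)=-1/12, b=Δ0−h0·(2M0+M1)/6=17/12
seg 1: a=5, c=M1/2=-3/4, d=(M2−M1)/(6·3)=1/12, b=Δ1−h1·(2M1+M2)/6=-5/6
t_q=15/4 → seg 1, τ=3/4; S=5+-5/6·τ+-3/4·τ²+1/12·τ³=1021/256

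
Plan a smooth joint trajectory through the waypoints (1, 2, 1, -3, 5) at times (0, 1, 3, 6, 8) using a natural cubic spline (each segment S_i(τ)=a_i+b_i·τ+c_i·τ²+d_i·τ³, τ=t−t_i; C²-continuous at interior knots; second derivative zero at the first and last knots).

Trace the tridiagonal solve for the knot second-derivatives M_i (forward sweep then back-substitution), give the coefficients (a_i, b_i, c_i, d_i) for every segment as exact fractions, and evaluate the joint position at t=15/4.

Δ: Δ0=1, Δ1=-1/2, Δ2=-4/3, Δ3=4
row 1: diag=6, rhs=-9; c'=1/3, d'=-3/2
row 2: denom=10−2·1/3=28/3; d'=(-5−2·-3/2)/(28/3)=-3/14
row 3: denom=10−3·9/28=253/28; d'=(32−3·-3/14)/(253/28)=914/253
back: M3=914/253
back: M2=-3/14−9/28·914/253=-348/253
back: M1=-3/2−1/3·-348/253=-527/506
M: M0=0, M1=-527/506, M2=-348/253, M3=914/253, M4=0
seg 0: a=1, c=M0/2=0, d=(M1−M0)/(6·1)=-527/3036, b=Δ0−h0·(2M0+M1)/6=3563/3036
seg 1: a=2, c=M1/2=-527/1012, d=(M2−M1)/(6·2)=-169/6072, b=Δ1−h1·(2M1+M2)/6=991/1518
seg 2: a=1, c=M2/2=-174/253, d=(M3−M2)/(6·3)=631/2277, b=Δ2−h2·(2M2+M3)/6=-1339/759
seg 3: a=-3, c=M3/2=457/253, d=(M4−M3)/(6·2)=-457/1518, b=Δ3−h3·(2M3+M4)/6=1208/759
t_q=15/4 → seg 2, τ=3/4; S=1+-1339/759·τ+-174/253·τ²+631/2277·τ³=-873/1472

  seg 0: a=1 b=3563/3036 c=0 d=-527/3036
  seg 1: a=2 b=991/1518 c=-527/1012 d=-169/6072
  seg 2: a=1 b=-1339/759 c=-174/253 d=631/2277
  seg 3: a=-3 b=1208/759 c=457/253 d=-457/1518
S(15/4) = -873/1472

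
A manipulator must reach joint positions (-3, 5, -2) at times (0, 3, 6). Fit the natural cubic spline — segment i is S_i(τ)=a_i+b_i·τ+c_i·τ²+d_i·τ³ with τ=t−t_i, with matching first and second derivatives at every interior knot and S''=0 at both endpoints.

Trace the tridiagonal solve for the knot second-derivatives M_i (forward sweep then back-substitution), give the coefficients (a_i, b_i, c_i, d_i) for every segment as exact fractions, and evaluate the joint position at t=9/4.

Δ: Δ0=8/3, Δ1=-7/3
row 1: diag=12, rhs=-30; c'=1/4, d'=-5/2
back: M1=-5/2
M: M0=0, M1=-5/2, M2=0
seg 0: a=-3, c=M0/2=0, d=(M1−M0)/(6·3)=-5/36, b=Δ0−h0·(2M0+M1)/6=47/12
seg 1: a=5, c=M1/2=-5/4, d=(M2−M1)/(6·3)=5/36, b=Δ1−h1·(2M1+M2)/6=1/6
t_q=9/4 → seg 0, τ=9/4; S=-3+47/12·τ+0·τ²+-5/36·τ³=1083/256

  seg 0: a=-3 b=47/12 c=0 d=-5/36
  seg 1: a=5 b=1/6 c=-5/4 d=5/36
S(9/4) = 1083/256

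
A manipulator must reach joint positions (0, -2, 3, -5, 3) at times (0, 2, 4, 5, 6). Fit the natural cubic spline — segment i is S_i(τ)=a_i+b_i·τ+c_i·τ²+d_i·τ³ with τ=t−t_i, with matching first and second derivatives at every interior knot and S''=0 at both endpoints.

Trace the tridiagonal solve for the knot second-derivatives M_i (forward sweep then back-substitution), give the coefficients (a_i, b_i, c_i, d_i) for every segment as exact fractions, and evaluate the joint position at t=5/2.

  seg 0: a=0 b=-187/56 c=0 d=131/224
  seg 1: a=-2 b=103/28 c=393/112 d=-459/224
  seg 2: a=3 b=-55/8 c=-123/14 d=429/56
  seg 3: a=-5 b=-41/28 c=795/56 d=-265/56
S(5/2) = 825/1792

Δ: Δ0=-1, Δ1=5/2, Δ2=-8, Δ3=8
row 1: diag=8, rhs=21; c'=1/4, d'=21/8
row 2: denom=6−2·1/4=11/2; d'=(-63−2·21/8)/(11/2)=-273/22
row 3: denom=4−1·2/11=42/11; d'=(96−1·-273/22)/(42/11)=795/28
back: M3=795/28
back: M2=-273/22−2/11·795/28=-123/7
back: M1=21/8−1/4·-123/7=393/56
M: M0=0, M1=393/56, M2=-123/7, M3=795/28, M4=0
seg 0: a=0, c=M0/2=0, d=(M1−M0)/(6·2)=131/224, b=Δ0−h0·(2M0+M1)/6=-187/56
seg 1: a=-2, c=M1/2=393/112, d=(M2−M1)/(6·2)=-459/224, b=Δ1−h1·(2M1+M2)/6=103/28
seg 2: a=3, c=M2/2=-123/14, d=(M3−M2)/(6·1)=429/56, b=Δ2−h2·(2M2+M3)/6=-55/8
seg 3: a=-5, c=M3/2=795/56, d=(M4−M3)/(6·1)=-265/56, b=Δ3−h3·(2M3+M4)/6=-41/28
t_q=5/2 → seg 1, τ=1/2; S=-2+103/28·τ+393/112·τ²+-459/224·τ³=825/1792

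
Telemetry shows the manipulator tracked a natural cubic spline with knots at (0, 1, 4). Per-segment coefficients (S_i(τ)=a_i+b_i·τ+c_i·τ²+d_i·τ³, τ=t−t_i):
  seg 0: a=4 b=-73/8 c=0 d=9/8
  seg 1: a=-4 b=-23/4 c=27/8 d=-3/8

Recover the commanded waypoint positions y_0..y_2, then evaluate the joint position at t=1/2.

y_0 = S_0(0) = a_0 = 4
y_1 = S_1(0) = a_1 = -4
y_2 = S_1(3) = -1
t_q=1/2 is in segment 0 (τ=1/2); S_0(τ)=-27/64

y_0=4 y_1=-4 y_2=-1
S(1/2) = -27/64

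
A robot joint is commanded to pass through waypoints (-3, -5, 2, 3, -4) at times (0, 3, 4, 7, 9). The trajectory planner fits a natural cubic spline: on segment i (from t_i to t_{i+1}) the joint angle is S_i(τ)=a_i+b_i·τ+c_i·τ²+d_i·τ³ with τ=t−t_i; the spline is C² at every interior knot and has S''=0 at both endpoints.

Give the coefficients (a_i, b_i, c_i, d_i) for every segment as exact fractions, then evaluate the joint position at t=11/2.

  seg 0: a=-3 b=-1447/372 c=0 d=1199/3348
  seg 1: a=-5 b=1075/186 c=1199/372 d=-745/372
  seg 2: a=2 b=771/124 c=-259/93 d=919/3348
  seg 3: a=3 b=-191/62 c=-39/124 d=13/248
S(11/2) = 5939/992

Δ: Δ0=-2/3, Δ1=7, Δ2=1/3, Δ3=-7/2
row 1: diag=8, rhs=46; c'=1/8, d'=23/4
row 2: denom=8−1·1/8=63/8; d'=(-40−1·23/4)/(63/8)=-122/21
row 3: denom=10−3·8/21=62/7; d'=(-23−3·-122/21)/(62/7)=-39/62
back: M3=-39/62
back: M2=-122/21−8/21·-39/62=-518/93
back: M1=23/4−1/8·-518/93=1199/186
M: M0=0, M1=1199/186, M2=-518/93, M3=-39/62, M4=0
seg 0: a=-3, c=M0/2=0, d=(M1−M0)/(6·3)=1199/3348, b=Δ0−h0·(2M0+M1)/6=-1447/372
seg 1: a=-5, c=M1/2=1199/372, d=(M2−M1)/(6·1)=-745/372, b=Δ1−h1·(2M1+M2)/6=1075/186
seg 2: a=2, c=M2/2=-259/93, d=(M3−M2)/(6·3)=919/3348, b=Δ2−h2·(2M2+M3)/6=771/124
seg 3: a=3, c=M3/2=-39/124, d=(M4−M3)/(6·2)=13/248, b=Δ3−h3·(2M3+M4)/6=-191/62
t_q=11/2 → seg 2, τ=3/2; S=2+771/124·τ+-259/93·τ²+919/3348·τ³=5939/992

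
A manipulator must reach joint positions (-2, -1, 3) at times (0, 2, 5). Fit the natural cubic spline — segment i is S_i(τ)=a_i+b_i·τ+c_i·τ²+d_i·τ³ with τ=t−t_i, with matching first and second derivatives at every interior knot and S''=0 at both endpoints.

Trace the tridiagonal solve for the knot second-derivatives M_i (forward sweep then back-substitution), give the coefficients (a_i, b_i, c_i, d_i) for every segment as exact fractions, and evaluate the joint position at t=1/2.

Δ: Δ0=1/2, Δ1=4/3
row 1: diag=10, rhs=5; c'=3/10, d'=1/2
back: M1=1/2
M: M0=0, M1=1/2, M2=0
seg 0: a=-2, c=M0/2=0, d=(M1−M0)/(6·2)=1/24, b=Δ0−h0·(2M0+M1)/6=1/3
seg 1: a=-1, c=M1/2=1/4, d=(M2−M1)/(6·3)=-1/36, b=Δ1−h1·(2M1+M2)/6=5/6
t_q=1/2 → seg 0, τ=1/2; S=-2+1/3·τ+0·τ²+1/24·τ³=-117/64

  seg 0: a=-2 b=1/3 c=0 d=1/24
  seg 1: a=-1 b=5/6 c=1/4 d=-1/36
S(1/2) = -117/64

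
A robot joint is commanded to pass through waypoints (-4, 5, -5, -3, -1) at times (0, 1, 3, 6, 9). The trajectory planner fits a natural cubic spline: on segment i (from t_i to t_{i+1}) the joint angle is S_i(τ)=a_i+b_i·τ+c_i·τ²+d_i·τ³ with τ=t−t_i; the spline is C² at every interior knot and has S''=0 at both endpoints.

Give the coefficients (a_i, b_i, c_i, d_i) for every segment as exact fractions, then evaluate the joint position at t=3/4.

  seg 0: a=-4 b=3626/309 c=0 d=-845/309
  seg 1: a=5 b=1091/309 c=-845/103 d=1217/618
  seg 2: a=-5 b=-1747/309 c=372/103 d=-155/309
  seg 3: a=-3 b=764/309 c=-93/103 d=31/309
S(3/4) = 24043/6592

Δ: Δ0=9, Δ1=-5, Δ2=2/3, Δ3=2/3
row 1: diag=6, rhs=-84; c'=1/3, d'=-14
row 2: denom=10−2·1/3=28/3; d'=(34−2·-14)/(28/3)=93/14
row 3: denom=12−3·9/28=309/28; d'=(0−3·93/14)/(309/28)=-186/103
back: M3=-186/103
back: M2=93/14−9/28·-186/103=744/103
back: M1=-14−1/3·744/103=-1690/103
M: M0=0, M1=-1690/103, M2=744/103, M3=-186/103, M4=0
seg 0: a=-4, c=M0/2=0, d=(M1−M0)/(6·1)=-845/309, b=Δ0−h0·(2M0+M1)/6=3626/309
seg 1: a=5, c=M1/2=-845/103, d=(M2−M1)/(6·2)=1217/618, b=Δ1−h1·(2M1+M2)/6=1091/309
seg 2: a=-5, c=M2/2=372/103, d=(M3−M2)/(6·3)=-155/309, b=Δ2−h2·(2M2+M3)/6=-1747/309
seg 3: a=-3, c=M3/2=-93/103, d=(M4−M3)/(6·3)=31/309, b=Δ3−h3·(2M3+M4)/6=764/309
t_q=3/4 → seg 0, τ=3/4; S=-4+3626/309·τ+0·τ²+-845/309·τ³=24043/6592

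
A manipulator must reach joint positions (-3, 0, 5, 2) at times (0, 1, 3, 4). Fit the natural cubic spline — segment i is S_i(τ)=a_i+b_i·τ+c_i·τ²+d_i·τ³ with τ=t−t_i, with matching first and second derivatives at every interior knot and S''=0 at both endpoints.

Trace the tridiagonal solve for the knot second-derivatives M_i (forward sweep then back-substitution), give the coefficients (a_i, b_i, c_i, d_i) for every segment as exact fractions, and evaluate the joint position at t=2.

  seg 0: a=-3 b=11/4 c=0 d=1/4
  seg 1: a=0 b=7/2 c=3/4 d=-5/8
  seg 2: a=5 b=-1 c=-3 d=1
S(2) = 29/8

Δ: Δ0=3, Δ1=5/2, Δ2=-3
row 1: diag=6, rhs=-3; c'=1/3, d'=-1/2
row 2: denom=6−2·1/3=16/3; d'=(-33−2·-1/2)/(16/3)=-6
back: M2=-6
back: M1=-1/2−1/3·-6=3/2
M: M0=0, M1=3/2, M2=-6, M3=0
seg 0: a=-3, c=M0/2=0, d=(M1−M0)/(6·1)=1/4, b=Δ0−h0·(2M0+M1)/6=11/4
seg 1: a=0, c=M1/2=3/4, d=(M2−M1)/(6·2)=-5/8, b=Δ1−h1·(2M1+M2)/6=7/2
seg 2: a=5, c=M2/2=-3, d=(M3−M2)/(6·1)=1, b=Δ2−h2·(2M2+M3)/6=-1
t_q=2 → seg 1, τ=1; S=0+7/2·τ+3/4·τ²+-5/8·τ³=29/8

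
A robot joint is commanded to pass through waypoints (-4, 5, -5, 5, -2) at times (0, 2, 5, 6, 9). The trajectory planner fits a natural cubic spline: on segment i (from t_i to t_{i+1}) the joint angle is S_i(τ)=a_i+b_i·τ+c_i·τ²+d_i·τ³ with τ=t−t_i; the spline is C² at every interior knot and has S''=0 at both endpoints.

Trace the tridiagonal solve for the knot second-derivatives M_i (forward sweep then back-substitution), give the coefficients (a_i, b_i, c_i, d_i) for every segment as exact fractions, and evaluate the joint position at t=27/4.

Δ: Δ0=9/2, Δ1=-10/3, Δ2=10, Δ3=-7/3
row 1: diag=10, rhs=-47; c'=3/10, d'=-47/10
row 2: denom=8−3·3/10=71/10; d'=(80−3·-47/10)/(71/10)=941/71
row 3: denom=8−1·10/71=558/71; d'=(-74−1·941/71)/(558/71)=-2065/186
back: M3=-2065/186
back: M2=941/71−10/71·-2065/186=1378/93
back: M1=-47/10−3/10·1378/93=-567/62
M: M0=0, M1=-567/62, M2=1378/93, M3=-2065/186, M4=0
seg 0: a=-4, c=M0/2=0, d=(M1−M0)/(6·2)=-189/248, b=Δ0−h0·(2M0+M1)/6=234/31
seg 1: a=5, c=M1/2=-567/124, d=(M2−M1)/(6·3)=4457/3348, b=Δ1−h1·(2M1+M2)/6=-99/62
seg 2: a=-5, c=M2/2=689/93, d=(M3−M2)/(6·1)=-1607/372, b=Δ2−h2·(2M2+M3)/6=857/124
seg 3: a=5, c=M3/2=-2065/372, d=(M4−M3)/(6·3)=2065/3348, b=Δ3−h3·(2M3+M4)/6=1631/186
t_q=27/4 → seg 3, τ=3/4; S=5+1631/186·τ+-2065/372·τ²+2065/3348·τ³=69157/7936

  seg 0: a=-4 b=234/31 c=0 d=-189/248
  seg 1: a=5 b=-99/62 c=-567/124 d=4457/3348
  seg 2: a=-5 b=857/124 c=689/93 d=-1607/372
  seg 3: a=5 b=1631/186 c=-2065/372 d=2065/3348
S(27/4) = 69157/7936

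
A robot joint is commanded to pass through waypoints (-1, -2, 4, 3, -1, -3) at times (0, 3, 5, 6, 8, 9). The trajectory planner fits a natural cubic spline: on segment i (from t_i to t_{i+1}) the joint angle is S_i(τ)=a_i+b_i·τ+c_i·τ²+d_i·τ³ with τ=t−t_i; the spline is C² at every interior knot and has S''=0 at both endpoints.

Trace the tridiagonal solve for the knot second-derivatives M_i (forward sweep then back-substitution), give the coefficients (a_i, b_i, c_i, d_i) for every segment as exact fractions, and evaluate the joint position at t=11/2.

  seg 0: a=-1 b=-2377/1299 c=0 d=72/433
  seg 1: a=-2 b=3455/1299 c=648/433 d=-1723/2598
  seg 2: a=4 b=893/1299 c=-1075/433 d=1033/1299
  seg 3: a=3 b=-2458/1299 c=-42/433 d=28/1299
  seg 4: a=-1 b=-2626/1299 c=14/433 d=-14/1299
S(11/2) = 13241/3464

Δ: Δ0=-1/3, Δ1=3, Δ2=-1, Δ3=-2, Δ4=-2
row 1: diag=10, rhs=20; c'=1/5, d'=2
row 2: denom=6−2·1/5=28/5; d'=(-24−2·2)/(28/5)=-5
row 3: denom=6−1·5/28=163/28; d'=(-6−1·-5)/(163/28)=-28/163
row 4: denom=6−2·56/163=866/163; d'=(0−2·-28/163)/(866/163)=28/433
back: M4=28/433
back: M3=-28/163−56/163·28/433=-84/433
back: M2=-5−5/28·-84/433=-2150/433
back: M1=2−1/5·-2150/433=1296/433
M: M0=0, M1=1296/433, M2=-2150/433, M3=-84/433, M4=28/433, M5=0
seg 0: a=-1, c=M0/2=0, d=(M1−M0)/(6·3)=72/433, b=Δ0−h0·(2M0+M1)/6=-2377/1299
seg 1: a=-2, c=M1/2=648/433, d=(M2−M1)/(6·2)=-1723/2598, b=Δ1−h1·(2M1+M2)/6=3455/1299
seg 2: a=4, c=M2/2=-1075/433, d=(M3−M2)/(6·1)=1033/1299, b=Δ2−h2·(2M2+M3)/6=893/1299
seg 3: a=3, c=M3/2=-42/433, d=(M4−M3)/(6·2)=28/1299, b=Δ3−h3·(2M3+M4)/6=-2458/1299
seg 4: a=-1, c=M4/2=14/433, d=(M5−M4)/(6·1)=-14/1299, b=Δ4−h4·(2M4+M5)/6=-2626/1299
t_q=11/2 → seg 2, τ=1/2; S=4+893/1299·τ+-1075/433·τ²+1033/1299·τ³=13241/3464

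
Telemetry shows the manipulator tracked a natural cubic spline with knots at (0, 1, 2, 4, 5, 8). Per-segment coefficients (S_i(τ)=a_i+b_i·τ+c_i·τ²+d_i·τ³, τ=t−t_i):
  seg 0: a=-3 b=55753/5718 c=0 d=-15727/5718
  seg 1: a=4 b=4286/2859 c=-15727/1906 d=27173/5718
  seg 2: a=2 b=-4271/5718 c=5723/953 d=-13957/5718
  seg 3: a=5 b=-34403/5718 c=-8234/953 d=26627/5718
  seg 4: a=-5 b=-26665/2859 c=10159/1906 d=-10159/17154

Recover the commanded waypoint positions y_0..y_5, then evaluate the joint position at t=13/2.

y_0 = S_0(0) = a_0 = -3
y_1 = S_1(0) = a_1 = 4
y_2 = S_2(0) = a_2 = 2
y_3 = S_3(0) = a_3 = 5
y_4 = S_4(0) = a_4 = -5
y_5 = S_4(3) = -1
t_q=13/2 is in segment 4 (τ=3/2); S_4(τ)=-137175/15248

y_0=-3 y_1=4 y_2=2 y_3=5 y_4=-5 y_5=-1
S(13/2) = -137175/15248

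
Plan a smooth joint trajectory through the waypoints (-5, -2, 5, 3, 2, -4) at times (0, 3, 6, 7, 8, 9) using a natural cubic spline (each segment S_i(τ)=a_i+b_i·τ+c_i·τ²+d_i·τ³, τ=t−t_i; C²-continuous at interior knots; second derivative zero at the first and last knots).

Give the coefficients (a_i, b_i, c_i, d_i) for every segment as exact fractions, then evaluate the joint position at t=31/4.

  seg 0: a=-5 b=127/1257 c=0 d=1130/11313
  seg 1: a=-2 b=3517/1257 c=1130/1257 d=-3974/11313
  seg 2: a=5 b=-1625/1257 c=-948/419 d=1955/1257
  seg 3: a=3 b=-1448/1257 c=1007/419 d=-2830/1257
  seg 4: a=2 b=-3896/1257 c=-1823/419 d=1823/1257
S(31/4) = 34031/13408

Δ: Δ0=1, Δ1=7/3, Δ2=-2, Δ3=-1, Δ4=-6
row 1: diag=12, rhs=8; c'=1/4, d'=2/3
row 2: denom=8−3·1/4=29/4; d'=(-26−3·2/3)/(29/4)=-112/29
row 3: denom=4−1·4/29=112/29; d'=(6−1·-112/29)/(112/29)=143/56
row 4: denom=4−1·29/112=419/112; d'=(-30−1·143/56)/(419/112)=-3646/419
back: M4=-3646/419
back: M3=143/56−29/112·-3646/419=2014/419
back: M2=-112/29−4/29·2014/419=-1896/419
back: M1=2/3−1/4·-1896/419=2260/1257
M: M0=0, M1=2260/1257, M2=-1896/419, M3=2014/419, M4=-3646/419, M5=0
seg 0: a=-5, c=M0/2=0, d=(M1−M0)/(6·3)=1130/11313, b=Δ0−h0·(2M0+M1)/6=127/1257
seg 1: a=-2, c=M1/2=1130/1257, d=(M2−M1)/(6·3)=-3974/11313, b=Δ1−h1·(2M1+M2)/6=3517/1257
seg 2: a=5, c=M2/2=-948/419, d=(M3−M2)/(6·1)=1955/1257, b=Δ2−h2·(2M2+M3)/6=-1625/1257
seg 3: a=3, c=M3/2=1007/419, d=(M4−M3)/(6·1)=-2830/1257, b=Δ3−h3·(2M3+M4)/6=-1448/1257
seg 4: a=2, c=M4/2=-1823/419, d=(M5−M4)/(6·1)=1823/1257, b=Δ4−h4·(2M4+M5)/6=-3896/1257
t_q=31/4 → seg 3, τ=3/4; S=3+-1448/1257·τ+1007/419·τ²+-2830/1257·τ³=34031/13408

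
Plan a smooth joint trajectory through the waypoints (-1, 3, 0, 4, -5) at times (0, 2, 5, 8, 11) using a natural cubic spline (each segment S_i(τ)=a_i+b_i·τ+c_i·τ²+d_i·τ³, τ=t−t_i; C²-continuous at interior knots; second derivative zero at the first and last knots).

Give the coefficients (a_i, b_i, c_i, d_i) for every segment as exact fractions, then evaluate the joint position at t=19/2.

Δ: Δ0=2, Δ1=-1, Δ2=4/3, Δ3=-3
row 1: diag=10, rhs=-18; c'=3/10, d'=-9/5
row 2: denom=12−3·3/10=111/10; d'=(14−3·-9/5)/(111/10)=194/111
row 3: denom=12−3·10/37=414/37; d'=(-26−3·194/111)/(414/37)=-578/207
back: M3=-578/207
back: M2=194/111−10/37·-578/207=518/207
back: M1=-9/5−3/10·518/207=-176/69
M: M0=0, M1=-176/69, M2=518/207, M3=-578/207, M4=0
seg 0: a=-1, c=M0/2=0, d=(M1−M0)/(6·2)=-44/207, b=Δ0−h0·(2M0+M1)/6=590/207
seg 1: a=3, c=M1/2=-88/69, d=(M2−M1)/(6·3)=523/1863, b=Δ1−h1·(2M1+M2)/6=62/207
seg 2: a=0, c=M2/2=259/207, d=(M3−M2)/(6·3)=-548/1863, b=Δ2−h2·(2M2+M3)/6=47/207
seg 3: a=4, c=M3/2=-289/207, d=(M4−M3)/(6·3)=289/1863, b=Δ3−h3·(2M3+M4)/6=-43/207
t_q=19/2 → seg 3, τ=3/2; S=4+-43/207·τ+-289/207·τ²+289/1863·τ³=197/184

  seg 0: a=-1 b=590/207 c=0 d=-44/207
  seg 1: a=3 b=62/207 c=-88/69 d=523/1863
  seg 2: a=0 b=47/207 c=259/207 d=-548/1863
  seg 3: a=4 b=-43/207 c=-289/207 d=289/1863
S(19/2) = 197/184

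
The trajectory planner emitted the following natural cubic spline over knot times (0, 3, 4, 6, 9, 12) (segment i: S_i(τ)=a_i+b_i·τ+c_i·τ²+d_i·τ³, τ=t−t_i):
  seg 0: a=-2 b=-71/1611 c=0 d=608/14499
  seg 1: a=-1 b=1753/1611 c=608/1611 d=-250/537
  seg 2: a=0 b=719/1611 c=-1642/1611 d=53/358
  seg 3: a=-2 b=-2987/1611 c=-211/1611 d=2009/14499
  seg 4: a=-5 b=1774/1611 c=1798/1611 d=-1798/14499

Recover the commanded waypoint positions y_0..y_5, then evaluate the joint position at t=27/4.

y_0 = S_0(0) = a_0 = -2
y_1 = S_1(0) = a_1 = -1
y_2 = S_2(0) = a_2 = 0
y_3 = S_3(0) = a_3 = -2
y_4 = S_4(0) = a_4 = -5
y_5 = S_4(3) = 5
t_q=27/4 is in segment 3 (τ=3/4); S_3(τ)=-39017/11456

y_0=-2 y_1=-1 y_2=0 y_3=-2 y_4=-5 y_5=5
S(27/4) = -39017/11456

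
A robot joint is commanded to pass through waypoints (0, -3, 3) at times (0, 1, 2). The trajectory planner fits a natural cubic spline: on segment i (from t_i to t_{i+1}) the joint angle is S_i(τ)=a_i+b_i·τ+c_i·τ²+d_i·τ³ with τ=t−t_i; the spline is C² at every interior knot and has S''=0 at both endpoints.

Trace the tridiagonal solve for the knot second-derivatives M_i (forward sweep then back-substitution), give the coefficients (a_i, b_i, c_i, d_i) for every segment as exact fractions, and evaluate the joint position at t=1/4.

Δ: Δ0=-3, Δ1=6
row 1: diag=4, rhs=54; c'=1/4, d'=27/2
back: M1=27/2
M: M0=0, M1=27/2, M2=0
seg 0: a=0, c=M0/2=0, d=(M1−M0)/(6·1)=9/4, b=Δ0−h0·(2M0+M1)/6=-21/4
seg 1: a=-3, c=M1/2=27/4, d=(M2−M1)/(6·1)=-9/4, b=Δ1−h1·(2M1+M2)/6=3/2
t_q=1/4 → seg 0, τ=1/4; S=0+-21/4·τ+0·τ²+9/4·τ³=-327/256

  seg 0: a=0 b=-21/4 c=0 d=9/4
  seg 1: a=-3 b=3/2 c=27/4 d=-9/4
S(1/4) = -327/256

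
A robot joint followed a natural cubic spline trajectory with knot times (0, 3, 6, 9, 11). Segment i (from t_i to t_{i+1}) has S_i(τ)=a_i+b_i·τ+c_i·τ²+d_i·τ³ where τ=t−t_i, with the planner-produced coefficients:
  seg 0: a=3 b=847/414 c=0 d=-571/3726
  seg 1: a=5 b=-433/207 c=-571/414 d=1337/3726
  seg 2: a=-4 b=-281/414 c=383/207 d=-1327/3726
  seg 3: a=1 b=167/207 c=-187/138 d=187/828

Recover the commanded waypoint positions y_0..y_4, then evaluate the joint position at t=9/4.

y_0 = S_0(0) = a_0 = 3
y_1 = S_1(0) = a_1 = 5
y_2 = S_2(0) = a_2 = -4
y_3 = S_3(0) = a_3 = 1
y_4 = S_3(2) = -1
t_q=9/4 is in segment 0 (τ=9/4); S_0(τ)=17245/2944

y_0=3 y_1=5 y_2=-4 y_3=1 y_4=-1
S(9/4) = 17245/2944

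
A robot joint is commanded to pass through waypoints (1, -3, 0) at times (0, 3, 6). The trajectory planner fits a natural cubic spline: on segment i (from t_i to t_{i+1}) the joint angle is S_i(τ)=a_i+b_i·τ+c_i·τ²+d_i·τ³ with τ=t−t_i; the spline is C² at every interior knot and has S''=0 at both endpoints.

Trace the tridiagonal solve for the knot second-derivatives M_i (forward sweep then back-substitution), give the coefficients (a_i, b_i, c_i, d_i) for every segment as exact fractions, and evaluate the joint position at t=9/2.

Δ: Δ0=-4/3, Δ1=1
row 1: diag=12, rhs=14; c'=1/4, d'=7/6
back: M1=7/6
M: M0=0, M1=7/6, M2=0
seg 0: a=1, c=M0/2=0, d=(M1−M0)/(6·3)=7/108, b=Δ0−h0·(2M0+M1)/6=-23/12
seg 1: a=-3, c=M1/2=7/12, d=(M2−M1)/(6·3)=-7/108, b=Δ1−h1·(2M1+M2)/6=-1/6
t_q=9/2 → seg 1, τ=3/2; S=-3+-1/6·τ+7/12·τ²+-7/108·τ³=-69/32

  seg 0: a=1 b=-23/12 c=0 d=7/108
  seg 1: a=-3 b=-1/6 c=7/12 d=-7/108
S(9/2) = -69/32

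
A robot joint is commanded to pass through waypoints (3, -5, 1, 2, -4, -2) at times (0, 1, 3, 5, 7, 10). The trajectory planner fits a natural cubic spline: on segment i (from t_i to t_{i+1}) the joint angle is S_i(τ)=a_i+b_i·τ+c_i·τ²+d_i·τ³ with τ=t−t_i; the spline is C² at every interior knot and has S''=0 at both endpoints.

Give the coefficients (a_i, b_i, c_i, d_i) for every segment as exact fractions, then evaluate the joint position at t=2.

  seg 0: a=3 b=-5867/582 c=0 d=1211/582
  seg 1: a=-5 b=-1117/291 c=1211/194 d=-1643/1164
  seg 2: a=1 b=1220/291 c=-216/97 d=443/2328
  seg 3: a=2 b=-1415/582 c=-421/388 d=233/582
  seg 4: a=-4 b=-1145/582 c=511/388 d=-511/3492
S(2) = -1555/388

Δ: Δ0=-8, Δ1=3, Δ2=1/2, Δ3=-3, Δ4=2/3
row 1: diag=6, rhs=66; c'=1/3, d'=11
row 2: denom=8−2·1/3=22/3; d'=(-15−2·11)/(22/3)=-111/22
row 3: denom=8−2·3/11=82/11; d'=(-21−2·-111/22)/(82/11)=-60/41
row 4: denom=10−2·11/41=388/41; d'=(22−2·-60/41)/(388/41)=511/194
back: M4=511/194
back: M3=-60/41−11/41·511/194=-421/194
back: M2=-111/22−3/11·-421/194=-432/97
back: M1=11−1/3·-432/97=1211/97
M: M0=0, M1=1211/97, M2=-432/97, M3=-421/194, M4=511/194, M5=0
seg 0: a=3, c=M0/2=0, d=(M1−M0)/(6·1)=1211/582, b=Δ0−h0·(2M0+M1)/6=-5867/582
seg 1: a=-5, c=M1/2=1211/194, d=(M2−M1)/(6·2)=-1643/1164, b=Δ1−h1·(2M1+M2)/6=-1117/291
seg 2: a=1, c=M2/2=-216/97, d=(M3−M2)/(6·2)=443/2328, b=Δ2−h2·(2M2+M3)/6=1220/291
seg 3: a=2, c=M3/2=-421/388, d=(M4−M3)/(6·2)=233/582, b=Δ3−h3·(2M3+M4)/6=-1415/582
seg 4: a=-4, c=M4/2=511/388, d=(M5−M4)/(6·3)=-511/3492, b=Δ4−h4·(2M4+M5)/6=-1145/582
t_q=2 → seg 1, τ=1; S=-5+-1117/291·τ+1211/194·τ²+-1643/1164·τ³=-1555/388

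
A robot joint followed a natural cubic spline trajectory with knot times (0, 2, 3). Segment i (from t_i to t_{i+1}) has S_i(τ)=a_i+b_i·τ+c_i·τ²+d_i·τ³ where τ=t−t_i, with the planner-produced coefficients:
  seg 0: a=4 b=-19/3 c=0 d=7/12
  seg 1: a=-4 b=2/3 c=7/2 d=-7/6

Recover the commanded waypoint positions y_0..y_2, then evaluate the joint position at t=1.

y_0 = S_0(0) = a_0 = 4
y_1 = S_1(0) = a_1 = -4
y_2 = S_1(1) = -1
t_q=1 is in segment 0 (τ=1); S_0(τ)=-7/4

y_0=4 y_1=-4 y_2=-1
S(1) = -7/4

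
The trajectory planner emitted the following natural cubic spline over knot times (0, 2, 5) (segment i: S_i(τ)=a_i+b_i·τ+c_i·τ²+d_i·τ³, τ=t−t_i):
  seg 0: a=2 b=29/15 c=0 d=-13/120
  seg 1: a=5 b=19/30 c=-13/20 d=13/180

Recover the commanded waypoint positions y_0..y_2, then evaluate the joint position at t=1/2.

y_0=2 y_1=5 y_2=3
S(1/2) = 189/64

y_0 = S_0(0) = a_0 = 2
y_1 = S_1(0) = a_1 = 5
y_2 = S_1(3) = 3
t_q=1/2 is in segment 0 (τ=1/2); S_0(τ)=189/64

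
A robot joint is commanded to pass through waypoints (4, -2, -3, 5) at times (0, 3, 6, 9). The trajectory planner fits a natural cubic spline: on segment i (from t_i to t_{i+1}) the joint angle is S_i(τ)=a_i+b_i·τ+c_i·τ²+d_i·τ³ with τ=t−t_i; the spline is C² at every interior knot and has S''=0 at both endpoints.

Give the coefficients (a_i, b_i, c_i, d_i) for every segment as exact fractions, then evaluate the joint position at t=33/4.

  seg 0: a=4 b=-101/45 c=0 d=11/405
  seg 1: a=-2 b=-68/45 c=11/45 d=4/81
  seg 2: a=-3 b=58/45 c=31/45 d=-31/405
S(33/4) = 161/64

Δ: Δ0=-2, Δ1=-1/3, Δ2=8/3
row 1: diag=12, rhs=10; c'=1/4, d'=5/6
row 2: denom=12−3·1/4=45/4; d'=(18−3·5/6)/(45/4)=62/45
back: M2=62/45
back: M1=5/6−1/4·62/45=22/45
M: M0=0, M1=22/45, M2=62/45, M3=0
seg 0: a=4, c=M0/2=0, d=(M1−M0)/(6·3)=11/405, b=Δ0−h0·(2M0+M1)/6=-101/45
seg 1: a=-2, c=M1/2=11/45, d=(M2−M1)/(6·3)=4/81, b=Δ1−h1·(2M1+M2)/6=-68/45
seg 2: a=-3, c=M2/2=31/45, d=(M3−M2)/(6·3)=-31/405, b=Δ2−h2·(2M2+M3)/6=58/45
t_q=33/4 → seg 2, τ=9/4; S=-3+58/45·τ+31/45·τ²+-31/405·τ³=161/64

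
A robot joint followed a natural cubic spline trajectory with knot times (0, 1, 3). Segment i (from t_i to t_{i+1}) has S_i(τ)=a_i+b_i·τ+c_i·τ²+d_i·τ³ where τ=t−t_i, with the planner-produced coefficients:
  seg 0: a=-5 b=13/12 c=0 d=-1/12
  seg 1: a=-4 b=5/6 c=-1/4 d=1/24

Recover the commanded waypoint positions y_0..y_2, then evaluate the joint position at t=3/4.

y_0=-5 y_1=-4 y_2=-3
S(3/4) = -1081/256

y_0 = S_0(0) = a_0 = -5
y_1 = S_1(0) = a_1 = -4
y_2 = S_1(2) = -3
t_q=3/4 is in segment 0 (τ=3/4); S_0(τ)=-1081/256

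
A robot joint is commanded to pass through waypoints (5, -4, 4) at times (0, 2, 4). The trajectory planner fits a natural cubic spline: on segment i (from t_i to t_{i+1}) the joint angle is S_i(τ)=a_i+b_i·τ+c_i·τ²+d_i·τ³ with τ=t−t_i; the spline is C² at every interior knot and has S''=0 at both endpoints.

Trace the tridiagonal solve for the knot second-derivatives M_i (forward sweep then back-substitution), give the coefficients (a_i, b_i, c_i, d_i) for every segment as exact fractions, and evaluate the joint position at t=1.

Δ: Δ0=-9/2, Δ1=4
row 1: diag=8, rhs=51; c'=1/4, d'=51/8
back: M1=51/8
M: M0=0, M1=51/8, M2=0
seg 0: a=5, c=M0/2=0, d=(M1−M0)/(6·2)=17/32, b=Δ0−h0·(2M0+M1)/6=-53/8
seg 1: a=-4, c=M1/2=51/16, d=(M2−M1)/(6·2)=-17/32, b=Δ1−h1·(2M1+M2)/6=-1/4
t_q=1 → seg 0, τ=1; S=5+-53/8·τ+0·τ²+17/32·τ³=-35/32

  seg 0: a=5 b=-53/8 c=0 d=17/32
  seg 1: a=-4 b=-1/4 c=51/16 d=-17/32
S(1) = -35/32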